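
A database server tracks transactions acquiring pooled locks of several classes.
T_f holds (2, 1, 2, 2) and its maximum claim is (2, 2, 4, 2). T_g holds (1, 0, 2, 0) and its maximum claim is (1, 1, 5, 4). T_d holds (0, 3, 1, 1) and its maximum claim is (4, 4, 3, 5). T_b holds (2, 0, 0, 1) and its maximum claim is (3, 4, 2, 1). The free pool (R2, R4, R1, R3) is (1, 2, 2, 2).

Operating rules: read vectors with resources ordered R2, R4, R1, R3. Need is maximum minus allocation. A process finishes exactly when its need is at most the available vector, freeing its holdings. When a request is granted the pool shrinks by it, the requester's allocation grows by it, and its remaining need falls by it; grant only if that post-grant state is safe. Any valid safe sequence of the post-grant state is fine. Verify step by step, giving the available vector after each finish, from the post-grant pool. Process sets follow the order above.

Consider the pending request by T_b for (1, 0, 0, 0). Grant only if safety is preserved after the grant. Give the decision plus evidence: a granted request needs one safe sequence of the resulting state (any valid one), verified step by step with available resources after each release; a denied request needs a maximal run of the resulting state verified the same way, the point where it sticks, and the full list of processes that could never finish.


DENY: after the grant no complete ordering would exist.
Key observation: after T_f, T_g the pool peaks at (3, 3, 6, 4), and each blocked process is short somewhere: T_d on R2; T_b on R4.
On the post-grant state, T_f, T_g is a maximal run — nothing extends it. Step-by-step check:
  pool = (0, 2, 2, 2)
  T_f needs (0, 1, 2, 0) <= (0, 2, 2, 2) -> finishes; pool += (2, 1, 2, 2) = (2, 3, 4, 4)
  T_g needs (0, 1, 3, 4) <= (2, 3, 4, 4) -> finishes; pool += (1, 0, 2, 0) = (3, 3, 6, 4)
  blocked: T_d wants (4, 1, 2, 4), pool (3, 3, 6, 4) — not enough R2
  blocked: T_b wants (0, 4, 2, 0), pool (3, 3, 6, 4) — not enough R4
Post-grant, the permanently blocked set is T_d and T_b.


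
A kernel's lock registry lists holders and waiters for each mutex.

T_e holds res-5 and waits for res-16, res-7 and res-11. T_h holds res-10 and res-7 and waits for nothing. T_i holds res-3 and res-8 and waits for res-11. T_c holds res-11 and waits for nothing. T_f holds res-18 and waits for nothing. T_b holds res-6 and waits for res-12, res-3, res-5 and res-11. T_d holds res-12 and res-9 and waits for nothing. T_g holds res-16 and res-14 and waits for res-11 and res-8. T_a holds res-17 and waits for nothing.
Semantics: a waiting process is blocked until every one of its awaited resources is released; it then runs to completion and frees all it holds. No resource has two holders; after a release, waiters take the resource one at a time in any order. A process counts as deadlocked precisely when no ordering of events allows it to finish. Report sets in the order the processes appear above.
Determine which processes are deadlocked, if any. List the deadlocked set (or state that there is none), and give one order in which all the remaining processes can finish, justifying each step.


Nothing here is deadlocked.
Key observation: no waiting chain loops back on itself — every chain ends at a process that waits on nothing, so everyone eventually runs.
The rest can finish in the order T_c, T_d, T_i, T_g, T_a, T_h, T_f, T_e, T_b.
Walking it through:
  run T_c (it waits on nothing); releases res-11
  run T_d (it waits on nothing); releases res-12 and res-9
  run T_i (all its waits — res-11 — are resolved); releases res-3 and res-8
  run T_g (all its waits — res-11 and res-8 — are resolved); releases res-16 and res-14
  run T_a (it waits on nothing); releases res-17
  run T_h (it waits on nothing); releases res-10 and res-7
  run T_f (it waits on nothing); releases res-18
  run T_e (all its waits — res-16, res-7 and res-11 — are resolved); releases res-5
  run T_b (all its waits — res-12, res-3, res-5 and res-11 — are resolved); releases res-6


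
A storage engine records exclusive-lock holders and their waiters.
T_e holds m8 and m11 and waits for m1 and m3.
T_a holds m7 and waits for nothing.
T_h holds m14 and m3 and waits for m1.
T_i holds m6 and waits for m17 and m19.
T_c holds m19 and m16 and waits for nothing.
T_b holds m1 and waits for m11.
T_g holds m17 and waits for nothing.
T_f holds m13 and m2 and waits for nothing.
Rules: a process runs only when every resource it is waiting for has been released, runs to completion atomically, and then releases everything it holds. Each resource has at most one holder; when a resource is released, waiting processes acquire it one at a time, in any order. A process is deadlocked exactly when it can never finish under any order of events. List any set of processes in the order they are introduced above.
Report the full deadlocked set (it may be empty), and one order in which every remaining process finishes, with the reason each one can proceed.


Deadlocked set: T_e, T_h and T_b.
Key observation: the knot is the closed ring of waits T_e -> T_h -> T_b -> T_e; no other process is dragged down with it.
One completion order for the rest: T_g, T_c, T_i, T_a, T_f.
Walking it through:
  T_g: no waits; runs immediately, freeing m17
  T_c: no waits; runs immediately, freeing m19 and m16
  run T_i (all its waits — m17 and m19 — are resolved); releases m6
  T_a: no waits; runs immediately, freeing m7
  T_f: no waits; runs immediately, freeing m13 and m2


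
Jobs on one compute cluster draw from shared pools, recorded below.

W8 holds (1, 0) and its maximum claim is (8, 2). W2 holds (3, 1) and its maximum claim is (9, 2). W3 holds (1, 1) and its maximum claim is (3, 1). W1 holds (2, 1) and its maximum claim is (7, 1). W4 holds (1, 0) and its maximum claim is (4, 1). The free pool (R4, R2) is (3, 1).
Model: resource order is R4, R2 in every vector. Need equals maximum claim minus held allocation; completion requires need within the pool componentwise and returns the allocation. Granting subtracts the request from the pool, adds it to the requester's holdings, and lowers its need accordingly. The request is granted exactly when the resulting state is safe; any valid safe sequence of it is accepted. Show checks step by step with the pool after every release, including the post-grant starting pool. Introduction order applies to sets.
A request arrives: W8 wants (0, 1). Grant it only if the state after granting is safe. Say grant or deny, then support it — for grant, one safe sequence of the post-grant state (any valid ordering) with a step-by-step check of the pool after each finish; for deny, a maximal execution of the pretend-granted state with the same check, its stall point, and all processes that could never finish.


GRANT: granting preserves safety; a valid post-grant sequence is W3, W4, W1, W8, W2.
Key observation: after the grant the pool drops to (3, 0), which still lets W3 finish first and unwind the rest.
Check on the post-grant state, step by step:
  pool = (3, 0)
  W3: need (2, 0) fits (3, 0); releases (1, 1), pool now (4, 1)
  W4: need (3, 1) fits (4, 1); releases (1, 0), pool now (5, 1)
  W1: need (5, 0) fits (5, 1); releases (2, 1), pool now (7, 2)
  W8: need (7, 1) fits (7, 2); releases (1, 1), pool now (8, 3)
  W2: need (6, 1) fits (8, 3); releases (3, 1), pool now (11, 4)


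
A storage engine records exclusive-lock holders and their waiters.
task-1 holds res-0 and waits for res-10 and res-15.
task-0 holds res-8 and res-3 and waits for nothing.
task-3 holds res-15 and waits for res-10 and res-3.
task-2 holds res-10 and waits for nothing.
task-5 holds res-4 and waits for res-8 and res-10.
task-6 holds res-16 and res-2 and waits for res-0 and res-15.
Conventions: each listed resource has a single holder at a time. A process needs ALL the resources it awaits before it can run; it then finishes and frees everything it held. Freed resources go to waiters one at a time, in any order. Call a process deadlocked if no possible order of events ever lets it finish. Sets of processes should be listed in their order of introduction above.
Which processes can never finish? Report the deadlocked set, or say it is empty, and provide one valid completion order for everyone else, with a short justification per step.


The deadlocked set is empty.
Key observation: there is no circular wait here — follow any chain and it reaches a process that is free to run now.
One completion order for the rest: task-2, task-0, task-5, task-3, task-1, task-6.
Step-by-step check:
  task-2 waits on nothing -> runs at once and releases res-10
  task-0 waits on nothing -> runs at once and releases res-8 and res-3
  task-5: everything it awaited (res-8 and res-10) is free; runs, freeing res-4
  task-3: everything it awaited (res-10 and res-3) is free; runs, freeing res-15
  task-1: everything it awaited (res-10 and res-15) is free; runs, freeing res-0
  task-6: everything it awaited (res-0 and res-15) is free; runs, freeing res-16 and res-2


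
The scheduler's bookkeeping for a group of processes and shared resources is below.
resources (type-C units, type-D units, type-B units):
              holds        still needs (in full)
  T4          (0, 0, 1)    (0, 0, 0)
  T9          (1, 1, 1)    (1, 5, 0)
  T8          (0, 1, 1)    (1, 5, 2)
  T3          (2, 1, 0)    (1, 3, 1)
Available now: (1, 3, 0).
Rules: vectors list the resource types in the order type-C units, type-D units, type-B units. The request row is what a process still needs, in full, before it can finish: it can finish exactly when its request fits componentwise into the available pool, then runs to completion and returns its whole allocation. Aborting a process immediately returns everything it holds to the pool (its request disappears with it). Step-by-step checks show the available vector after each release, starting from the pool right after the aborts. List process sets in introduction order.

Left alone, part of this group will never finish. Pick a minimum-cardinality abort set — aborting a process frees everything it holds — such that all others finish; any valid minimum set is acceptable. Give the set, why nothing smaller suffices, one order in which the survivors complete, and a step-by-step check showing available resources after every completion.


The answer: abort T8.
Key observation: T9 could never have finished before the abort; with (0, 1, 1) returned by T8, it fits at step 3.
Why nothing smaller works: aborting no one leaves the state deadlocked as given.
The survivors complete as T3, T4, T9. Walking it through (starting from the post-abort pool):
  pool = (1, 4, 1)
  T3: need (1, 3, 1) fits (1, 4, 1); releases (2, 1, 0), pool now (3, 5, 1)
  T4: need (0, 0, 0) fits (3, 5, 1); releases (0, 0, 1), pool now (3, 5, 2)
  T9: need (1, 5, 0) fits (3, 5, 2); releases (1, 1, 1), pool now (4, 6, 3)


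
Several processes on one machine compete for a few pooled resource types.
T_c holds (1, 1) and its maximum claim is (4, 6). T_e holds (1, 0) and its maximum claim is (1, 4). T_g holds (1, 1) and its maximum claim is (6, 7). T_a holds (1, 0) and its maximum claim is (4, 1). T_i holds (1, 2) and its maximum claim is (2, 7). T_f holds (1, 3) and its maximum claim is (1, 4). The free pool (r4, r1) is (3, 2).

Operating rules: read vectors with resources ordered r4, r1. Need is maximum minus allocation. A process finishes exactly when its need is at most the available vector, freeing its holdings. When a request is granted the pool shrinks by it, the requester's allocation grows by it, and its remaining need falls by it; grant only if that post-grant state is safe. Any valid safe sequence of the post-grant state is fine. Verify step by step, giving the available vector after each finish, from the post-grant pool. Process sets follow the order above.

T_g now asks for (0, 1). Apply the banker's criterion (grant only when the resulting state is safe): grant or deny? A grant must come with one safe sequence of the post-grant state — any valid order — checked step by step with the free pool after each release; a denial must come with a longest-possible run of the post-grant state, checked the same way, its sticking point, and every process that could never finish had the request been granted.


DENY: after the grant no complete ordering would exist.
Key observation: the pool after T_f, T_a, T_e is (6, 4); every surviving request exceeds it in r1, so progress ends there.
On the post-grant state, T_f, T_a, T_e is a maximal run — nothing extends it. Verifying each step:
  pool = (3, 1)
  T_f needs (0, 1) <= (3, 1) -> finishes; pool += (1, 3) = (4, 4)
  T_a needs (3, 1) <= (4, 4) -> finishes; pool += (1, 0) = (5, 4)
  T_e needs (0, 4) <= (5, 4) -> finishes; pool += (1, 0) = (6, 4)
  blocked: T_c wants (3, 5), pool (6, 4) — not enough r1
  blocked: T_g wants (5, 5), pool (6, 4) — not enough r1
  blocked: T_i wants (1, 5), pool (6, 4) — not enough r1
Processes that could never finish after the grant: T_c, T_g and T_i.


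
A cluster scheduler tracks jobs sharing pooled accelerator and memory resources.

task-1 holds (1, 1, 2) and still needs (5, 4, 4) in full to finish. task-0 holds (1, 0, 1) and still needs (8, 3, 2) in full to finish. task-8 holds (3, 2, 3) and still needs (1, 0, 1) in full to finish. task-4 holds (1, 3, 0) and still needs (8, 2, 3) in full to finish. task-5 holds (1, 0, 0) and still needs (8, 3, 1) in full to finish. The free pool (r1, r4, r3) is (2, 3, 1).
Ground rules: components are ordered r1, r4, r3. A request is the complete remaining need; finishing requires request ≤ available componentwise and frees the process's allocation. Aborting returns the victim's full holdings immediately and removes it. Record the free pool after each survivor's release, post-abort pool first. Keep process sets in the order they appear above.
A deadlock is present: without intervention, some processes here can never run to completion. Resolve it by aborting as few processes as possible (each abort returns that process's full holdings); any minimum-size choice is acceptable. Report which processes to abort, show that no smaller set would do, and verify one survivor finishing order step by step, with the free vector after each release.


The answer: abort task-0 and task-4.
Key observation: no ordering could ever have run task-5 before the abort of task-0 and task-4; with (2, 3, 1) back in the pool it fits at step 3.
No one abort is enough; case by case: task-1 alone leaves task-0 blocked (short on r1); task-0 alone leaves task-4 blocked (short on r1); task-8 alone leaves task-0 blocked (short on r1); task-4 alone leaves task-0 blocked (short on r1); task-5 alone leaves task-0 blocked (short on r1).
The survivors complete as task-8, task-1, task-5. Verifying each step (starting from the post-abort pool):
  pool = (4, 6, 2)
  task-8 needs (1, 0, 1) <= (4, 6, 2) -> finishes; pool += (3, 2, 3) = (7, 8, 5)
  task-1 needs (5, 4, 4) <= (7, 8, 5) -> finishes; pool += (1, 1, 2) = (8, 9, 7)
  task-5 needs (8, 3, 1) <= (8, 9, 7) -> finishes; pool += (1, 0, 0) = (9, 9, 7)


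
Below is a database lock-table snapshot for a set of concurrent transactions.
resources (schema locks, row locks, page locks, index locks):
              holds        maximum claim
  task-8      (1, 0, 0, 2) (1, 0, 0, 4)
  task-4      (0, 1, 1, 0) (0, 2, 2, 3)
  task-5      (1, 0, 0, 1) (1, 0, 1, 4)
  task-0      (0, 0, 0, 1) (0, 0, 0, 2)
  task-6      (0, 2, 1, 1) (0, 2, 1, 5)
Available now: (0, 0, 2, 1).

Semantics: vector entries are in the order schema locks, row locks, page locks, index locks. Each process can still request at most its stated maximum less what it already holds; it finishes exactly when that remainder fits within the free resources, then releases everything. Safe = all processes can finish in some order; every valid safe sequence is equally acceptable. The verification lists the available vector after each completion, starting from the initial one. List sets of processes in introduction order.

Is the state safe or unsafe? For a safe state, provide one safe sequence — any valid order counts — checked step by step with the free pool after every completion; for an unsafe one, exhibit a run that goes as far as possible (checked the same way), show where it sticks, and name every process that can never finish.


SAFE — a valid safe sequence is task-0, task-8, task-6, task-5, task-4.
Key observation: the order's first zero-slack moment is task-0 ((0, 0, 0, 1) needed, (0, 0, 2, 1) free — a requested resource with nothing to spare).
Verifying each step:
  pool = (0, 0, 2, 1)
  task-0 needs (0, 0, 0, 1) <= (0, 0, 2, 1) -> finishes; pool += (0, 0, 0, 1) = (0, 0, 2, 2)
  task-8 needs (0, 0, 0, 2) <= (0, 0, 2, 2) -> finishes; pool += (1, 0, 0, 2) = (1, 0, 2, 4)
  task-6 needs (0, 0, 0, 4) <= (1, 0, 2, 4) -> finishes; pool += (0, 2, 1, 1) = (1, 2, 3, 5)
  task-5 needs (0, 0, 1, 3) <= (1, 2, 3, 5) -> finishes; pool += (1, 0, 0, 1) = (2, 2, 3, 6)
  task-4 needs (0, 1, 1, 3) <= (2, 2, 3, 6) -> finishes; pool += (0, 1, 1, 0) = (2, 3, 4, 6)


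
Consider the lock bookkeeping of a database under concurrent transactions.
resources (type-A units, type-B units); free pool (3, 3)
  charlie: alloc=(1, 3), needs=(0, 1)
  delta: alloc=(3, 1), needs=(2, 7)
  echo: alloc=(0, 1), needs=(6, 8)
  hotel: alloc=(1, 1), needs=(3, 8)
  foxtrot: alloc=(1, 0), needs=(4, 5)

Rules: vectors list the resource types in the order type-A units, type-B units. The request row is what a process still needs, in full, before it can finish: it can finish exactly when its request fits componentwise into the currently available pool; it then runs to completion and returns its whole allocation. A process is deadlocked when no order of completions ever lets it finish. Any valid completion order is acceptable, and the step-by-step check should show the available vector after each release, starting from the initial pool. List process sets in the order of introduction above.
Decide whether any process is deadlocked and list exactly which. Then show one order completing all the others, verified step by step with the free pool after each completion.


Deadlocked: delta, echo and hotel.
Key observation: after charlie, foxtrot complete, (5, 6) is the best the pool ever gets, yet each leftover process wants more type-B units.
The rest can finish in the order charlie, foxtrot. Step-by-step check:
  pool = (3, 3)
  charlie needs (0, 1) <= (3, 3) -> finishes; pool += (1, 3) = (4, 6)
  foxtrot needs (4, 5) <= (4, 6) -> finishes; pool += (1, 0) = (5, 6)
The stuck group stays short no matter what:
  blocked: delta wants (2, 7), pool (5, 6) — not enough type-B units
  blocked: echo wants (6, 8), pool (5, 6) — not enough type-A units and type-B units
  blocked: hotel wants (3, 8), pool (5, 6) — not enough type-B units


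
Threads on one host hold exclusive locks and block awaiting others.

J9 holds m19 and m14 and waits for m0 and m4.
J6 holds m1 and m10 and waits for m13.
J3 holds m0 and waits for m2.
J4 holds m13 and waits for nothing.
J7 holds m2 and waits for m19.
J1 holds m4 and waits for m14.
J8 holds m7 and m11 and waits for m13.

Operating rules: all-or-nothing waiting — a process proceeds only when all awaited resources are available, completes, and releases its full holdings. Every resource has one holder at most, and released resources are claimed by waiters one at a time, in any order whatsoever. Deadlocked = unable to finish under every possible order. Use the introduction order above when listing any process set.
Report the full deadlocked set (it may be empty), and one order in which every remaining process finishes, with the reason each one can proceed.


Deadlocked: J9, J3, J7 and J1.
Key observation: the loop J9 -> J3 -> J7 -> J9 blocks itself forever; J1 is caught in further circular waits.
One completion order for the rest: J4, J8, J6.
Verifying each step:
  J4 waits on nothing -> runs at once and releases m13
  J8 waits on m13 — all released -> runs and releases m7 and m11
  J6 waits on m13 — all released -> runs and releases m1 and m10


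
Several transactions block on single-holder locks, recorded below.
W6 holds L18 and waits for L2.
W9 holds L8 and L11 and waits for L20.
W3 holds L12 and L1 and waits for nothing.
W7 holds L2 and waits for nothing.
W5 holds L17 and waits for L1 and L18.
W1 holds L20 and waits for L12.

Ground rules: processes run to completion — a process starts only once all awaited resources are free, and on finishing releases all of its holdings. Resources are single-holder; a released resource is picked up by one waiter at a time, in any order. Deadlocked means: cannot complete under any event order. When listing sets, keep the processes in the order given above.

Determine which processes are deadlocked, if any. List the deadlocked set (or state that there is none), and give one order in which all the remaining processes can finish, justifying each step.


The deadlocked set is empty.
Key observation: every chain of waits terminates; starting from the processes that wait on nothing, all the rest unlock in turn.
One completion order for the rest: W7, W3, W1, W6, W5, W9.
Verifying each step:
  W7: no waits; runs immediately, freeing L2
  W3: no waits; runs immediately, freeing L12 and L1
  run W1 (all its waits — L12 — are resolved); releases L20
  run W6 (all its waits — L2 — are resolved); releases L18
  run W5 (all its waits — L1 and L18 — are resolved); releases L17
  run W9 (all its waits — L20 — are resolved); releases L8 and L11


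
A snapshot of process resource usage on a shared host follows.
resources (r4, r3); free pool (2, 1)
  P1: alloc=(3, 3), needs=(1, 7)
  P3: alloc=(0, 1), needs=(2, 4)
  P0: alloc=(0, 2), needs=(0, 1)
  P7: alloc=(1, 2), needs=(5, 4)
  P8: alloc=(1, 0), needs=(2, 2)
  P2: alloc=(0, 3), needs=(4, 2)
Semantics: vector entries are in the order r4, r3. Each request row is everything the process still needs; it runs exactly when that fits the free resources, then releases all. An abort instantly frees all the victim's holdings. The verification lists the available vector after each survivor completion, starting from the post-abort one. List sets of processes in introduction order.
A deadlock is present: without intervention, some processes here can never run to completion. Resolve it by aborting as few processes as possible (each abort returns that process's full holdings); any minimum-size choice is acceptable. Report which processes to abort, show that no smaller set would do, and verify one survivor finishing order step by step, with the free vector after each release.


Abort P2.
Key observation: P3 could never have finished before the abort; with (0, 3) returned by P2, it fits at step 2.
Minimality: the empty abort set fails — the state is deadlocked as it stands.
One survivor order: P0, P3, P1, P7, P8. Verifying each step (post-abort pool first):
  pool = (2, 4)
  run P0 (needs (0, 1), free (2, 4)); after release of (0, 2) the pool is (2, 6)
  run P3 (needs (2, 4), free (2, 6)); after release of (0, 1) the pool is (2, 7)
  run P1 (needs (1, 7), free (2, 7)); after release of (3, 3) the pool is (5, 10)
  run P7 (needs (5, 4), free (5, 10)); after release of (1, 2) the pool is (6, 12)
  run P8 (needs (2, 2), free (6, 12)); after release of (1, 0) the pool is (7, 12)


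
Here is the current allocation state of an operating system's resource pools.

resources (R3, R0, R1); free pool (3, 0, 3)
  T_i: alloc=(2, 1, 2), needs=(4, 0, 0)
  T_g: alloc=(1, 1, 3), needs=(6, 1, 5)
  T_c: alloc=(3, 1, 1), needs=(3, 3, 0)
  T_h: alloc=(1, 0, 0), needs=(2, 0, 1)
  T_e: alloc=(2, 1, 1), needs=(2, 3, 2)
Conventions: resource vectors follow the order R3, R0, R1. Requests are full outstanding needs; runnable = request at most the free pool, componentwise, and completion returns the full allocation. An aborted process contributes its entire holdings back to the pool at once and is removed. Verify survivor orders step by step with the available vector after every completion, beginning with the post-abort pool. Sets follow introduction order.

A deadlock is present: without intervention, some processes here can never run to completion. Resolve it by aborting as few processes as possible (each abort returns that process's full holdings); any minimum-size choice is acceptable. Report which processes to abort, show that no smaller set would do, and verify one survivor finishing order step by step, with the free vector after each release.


Abort T_e.
Key observation: T_c was stuck for good until T_e gave back (2, 1, 1); in the order shown it finishes at step 3.
Why nothing smaller works: aborting no one leaves the state deadlocked as given.
Survivors finish in the order: T_i, T_g, T_c, T_h. Walking it through (pool after the aborts first):
  pool = (5, 1, 4)
  T_i: need (4, 0, 0) fits (5, 1, 4); releases (2, 1, 2), pool now (7, 2, 6)
  T_g: need (6, 1, 5) fits (7, 2, 6); releases (1, 1, 3), pool now (8, 3, 9)
  T_c: need (3, 3, 0) fits (8, 3, 9); releases (3, 1, 1), pool now (11, 4, 10)
  T_h: need (2, 0, 1) fits (11, 4, 10); releases (1, 0, 0), pool now (12, 4, 10)


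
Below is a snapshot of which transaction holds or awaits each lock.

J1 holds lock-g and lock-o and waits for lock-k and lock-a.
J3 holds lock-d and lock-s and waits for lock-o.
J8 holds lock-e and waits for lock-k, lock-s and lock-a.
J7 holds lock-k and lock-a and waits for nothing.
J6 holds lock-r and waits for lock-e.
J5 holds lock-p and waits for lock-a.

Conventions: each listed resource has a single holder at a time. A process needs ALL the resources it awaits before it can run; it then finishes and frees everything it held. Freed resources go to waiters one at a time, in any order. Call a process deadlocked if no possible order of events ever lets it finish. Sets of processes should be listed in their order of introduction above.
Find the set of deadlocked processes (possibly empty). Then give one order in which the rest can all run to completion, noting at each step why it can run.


No process is deadlocked.
Key observation: all waits point, directly or indirectly, at processes that can finish, so nothing is permanently blocked.
One completion order for the rest: J7, J1, J3, J8, J5, J6.
Walking it through:
  run J7 (it waits on nothing); releases lock-k and lock-a
  run J1 (all its waits — lock-k and lock-a — are resolved); releases lock-g and lock-o
  run J3 (all its waits — lock-o — are resolved); releases lock-d and lock-s
  run J8 (all its waits — lock-k, lock-s and lock-a — are resolved); releases lock-e
  run J5 (all its waits — lock-a — are resolved); releases lock-p
  run J6 (all its waits — lock-e — are resolved); releases lock-r


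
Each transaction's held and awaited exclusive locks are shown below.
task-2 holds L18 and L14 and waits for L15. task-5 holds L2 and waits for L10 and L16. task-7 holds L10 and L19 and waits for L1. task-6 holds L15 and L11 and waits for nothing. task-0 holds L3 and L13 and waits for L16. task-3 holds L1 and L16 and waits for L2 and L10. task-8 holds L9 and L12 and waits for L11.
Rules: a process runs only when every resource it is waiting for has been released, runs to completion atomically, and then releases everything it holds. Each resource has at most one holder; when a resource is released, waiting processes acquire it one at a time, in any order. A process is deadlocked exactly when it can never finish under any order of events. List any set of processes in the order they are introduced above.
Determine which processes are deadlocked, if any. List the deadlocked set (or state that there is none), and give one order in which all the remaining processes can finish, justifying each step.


The deadlocked set is task-5, task-7, task-0 and task-3.
Key observation: the knot is the closed ring of waits task-5 -> task-7 -> task-3 -> task-5; task-0 waits into the deadlock from upstream.
The rest can finish in the order task-6, task-8, task-2.
Walking it through:
  task-6: no waits; runs immediately, freeing L15 and L11
  task-8: everything it awaited (L11) is free; runs, freeing L9 and L12
  task-2: everything it awaited (L15) is free; runs, freeing L18 and L14


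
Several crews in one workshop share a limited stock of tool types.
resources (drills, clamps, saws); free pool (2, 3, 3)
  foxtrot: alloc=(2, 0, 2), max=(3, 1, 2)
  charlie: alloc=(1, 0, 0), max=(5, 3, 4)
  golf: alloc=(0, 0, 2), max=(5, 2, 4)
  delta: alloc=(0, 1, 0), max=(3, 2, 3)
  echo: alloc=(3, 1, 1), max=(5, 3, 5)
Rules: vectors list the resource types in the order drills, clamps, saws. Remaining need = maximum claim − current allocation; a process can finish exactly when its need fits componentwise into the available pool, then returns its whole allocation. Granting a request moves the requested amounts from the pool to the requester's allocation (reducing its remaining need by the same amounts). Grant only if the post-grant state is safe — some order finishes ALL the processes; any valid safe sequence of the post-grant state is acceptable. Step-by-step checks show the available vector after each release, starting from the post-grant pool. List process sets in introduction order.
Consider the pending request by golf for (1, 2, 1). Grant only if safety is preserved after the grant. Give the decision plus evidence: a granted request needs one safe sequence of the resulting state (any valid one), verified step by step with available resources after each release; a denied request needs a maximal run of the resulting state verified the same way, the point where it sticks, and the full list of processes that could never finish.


GRANT — the state after the grant stays safe, e.g. via foxtrot, delta, echo, golf, charlie.
Key observation: the transfer keeps a workable pool ((1, 1, 2)); foxtrot starts the safe sequence.
Verifying the post-grant state step by step:
  pool = (1, 1, 2)
  run foxtrot (needs (1, 1, 0), free (1, 1, 2)); after release of (2, 0, 2) the pool is (3, 1, 4)
  run delta (needs (3, 1, 3), free (3, 1, 4)); after release of (0, 1, 0) the pool is (3, 2, 4)
  run echo (needs (2, 2, 4), free (3, 2, 4)); after release of (3, 1, 1) the pool is (6, 3, 5)
  run golf (needs (4, 0, 1), free (6, 3, 5)); after release of (1, 2, 3) the pool is (7, 5, 8)
  run charlie (needs (4, 3, 4), free (7, 5, 8)); after release of (1, 0, 0) the pool is (8, 5, 8)


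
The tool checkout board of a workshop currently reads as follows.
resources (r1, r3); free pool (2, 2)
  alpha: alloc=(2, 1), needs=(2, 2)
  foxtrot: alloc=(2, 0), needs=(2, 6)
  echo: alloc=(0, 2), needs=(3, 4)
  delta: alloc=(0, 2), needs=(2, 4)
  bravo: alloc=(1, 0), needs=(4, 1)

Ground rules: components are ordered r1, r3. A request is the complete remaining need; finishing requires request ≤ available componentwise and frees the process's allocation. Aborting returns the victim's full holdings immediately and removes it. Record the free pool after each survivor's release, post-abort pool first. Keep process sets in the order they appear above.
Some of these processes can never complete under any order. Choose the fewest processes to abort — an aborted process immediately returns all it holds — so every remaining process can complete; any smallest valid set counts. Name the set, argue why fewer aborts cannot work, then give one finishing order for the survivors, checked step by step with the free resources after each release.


Minimum abort set: echo.
Key observation: the deadlocked delta becomes finishable only because echo released (0, 2); it completes at step 1 below.
Minimality: the empty abort set fails — the state is deadlocked as it stands.
The survivors complete as delta, alpha, bravo, foxtrot. Walking it through (starting from the post-abort pool):
  pool = (2, 4)
  delta: need (2, 4) fits (2, 4); releases (0, 2), pool now (2, 6)
  alpha: need (2, 2) fits (2, 6); releases (2, 1), pool now (4, 7)
  bravo: need (4, 1) fits (4, 7); releases (1, 0), pool now (5, 7)
  foxtrot: need (2, 6) fits (5, 7); releases (2, 0), pool now (7, 7)


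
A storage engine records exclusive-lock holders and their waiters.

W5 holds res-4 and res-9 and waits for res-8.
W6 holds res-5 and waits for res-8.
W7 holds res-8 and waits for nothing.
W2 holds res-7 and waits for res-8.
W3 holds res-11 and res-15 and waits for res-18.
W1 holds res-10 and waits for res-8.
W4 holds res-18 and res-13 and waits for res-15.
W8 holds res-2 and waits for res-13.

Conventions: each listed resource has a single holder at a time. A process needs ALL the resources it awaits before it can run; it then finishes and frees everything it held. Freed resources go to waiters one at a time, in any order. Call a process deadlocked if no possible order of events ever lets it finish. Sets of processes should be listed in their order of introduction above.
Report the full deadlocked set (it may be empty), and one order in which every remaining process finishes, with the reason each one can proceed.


Deadlocked set: W3, W4 and W8.
Key observation: W3 -> W4 -> W3 is a circular wait — nothing in it can go first; W8 waits into the deadlock from upstream.
A valid finishing order for the others: W7, W2, W5, W6, W1.
Verifying each step:
  run W7 (it waits on nothing); releases res-8
  run W2 (all its waits — res-8 — are resolved); releases res-7
  run W5 (all its waits — res-8 — are resolved); releases res-4 and res-9
  run W6 (all its waits — res-8 — are resolved); releases res-5
  run W1 (all its waits — res-8 — are resolved); releases res-10


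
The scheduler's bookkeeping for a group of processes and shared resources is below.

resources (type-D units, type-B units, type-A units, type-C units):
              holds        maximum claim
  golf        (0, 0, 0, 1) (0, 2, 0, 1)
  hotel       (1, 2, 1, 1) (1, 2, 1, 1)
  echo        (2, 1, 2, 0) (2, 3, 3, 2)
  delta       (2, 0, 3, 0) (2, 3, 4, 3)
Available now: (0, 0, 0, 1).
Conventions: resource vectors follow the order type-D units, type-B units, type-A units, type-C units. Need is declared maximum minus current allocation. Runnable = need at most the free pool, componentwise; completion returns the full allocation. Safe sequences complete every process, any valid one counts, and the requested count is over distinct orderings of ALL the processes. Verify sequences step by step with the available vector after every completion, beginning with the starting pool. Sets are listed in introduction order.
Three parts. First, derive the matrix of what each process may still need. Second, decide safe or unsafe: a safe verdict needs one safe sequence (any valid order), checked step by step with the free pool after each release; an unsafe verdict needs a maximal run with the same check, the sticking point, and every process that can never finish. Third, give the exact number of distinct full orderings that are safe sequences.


(1) Remaining need (order type-D units, type-B units, type-A units, type-C units):
  golf: (0, 2, 0, 0)
  hotel: (0, 0, 0, 0)
  echo: (0, 2, 1, 2)
  delta: (0, 3, 1, 3)
(2) The state is SAFE; one workable sequence: hotel, golf, echo, delta.
Key observation: the order's first zero-slack moment is golf ((0, 2, 0, 0) needed, (1, 2, 1, 2) free — a requested resource with nothing to spare).
Verifying each step:
  pool = (0, 0, 0, 1)
  hotel: need (0, 0, 0, 0) fits (0, 0, 0, 1); releases (1, 2, 1, 1), pool now (1, 2, 1, 2)
  golf: need (0, 2, 0, 0) fits (1, 2, 1, 2); releases (0, 0, 0, 1), pool now (1, 2, 1, 3)
  echo: need (0, 2, 1, 2) fits (1, 2, 1, 3); releases (2, 1, 2, 0), pool now (3, 3, 3, 3)
  delta: need (0, 3, 1, 3) fits (3, 3, 3, 3); releases (2, 0, 3, 0), pool now (5, 3, 6, 3)
(3) Exactly 2 of the possible complete orderings are safe sequences.


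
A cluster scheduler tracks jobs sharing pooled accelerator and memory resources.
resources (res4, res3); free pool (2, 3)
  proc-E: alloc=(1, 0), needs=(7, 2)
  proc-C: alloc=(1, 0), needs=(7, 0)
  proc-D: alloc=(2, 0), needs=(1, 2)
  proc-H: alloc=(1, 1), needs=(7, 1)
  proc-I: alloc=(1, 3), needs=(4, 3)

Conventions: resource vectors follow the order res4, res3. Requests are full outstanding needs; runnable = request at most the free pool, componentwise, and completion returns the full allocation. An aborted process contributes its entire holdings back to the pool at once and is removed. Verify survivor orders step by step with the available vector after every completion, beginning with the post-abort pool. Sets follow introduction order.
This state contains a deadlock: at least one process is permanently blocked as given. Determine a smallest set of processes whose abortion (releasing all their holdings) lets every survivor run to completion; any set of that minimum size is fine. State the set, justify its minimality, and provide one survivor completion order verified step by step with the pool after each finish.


The answer: abort proc-C and proc-H.
Key observation: the returned (2, 1) from proc-C and proc-H is what brings proc-E — unrunnable before, under any order — into play at step 3.
No one abort is enough; case by case: proc-E alone leaves proc-C blocked (short on res4); proc-C alone leaves proc-E blocked (short on res4); proc-D alone leaves proc-E blocked (short on res4); proc-H alone leaves proc-E blocked (short on res4); proc-I alone leaves proc-E blocked (short on res4).
The survivors complete as proc-I, proc-D, proc-E. Step-by-step check (starting from the post-abort pool):
  pool = (4, 4)
  proc-I: need (4, 3) fits (4, 4); releases (1, 3), pool now (5, 7)
  proc-D: need (1, 2) fits (5, 7); releases (2, 0), pool now (7, 7)
  proc-E: need (7, 2) fits (7, 7); releases (1, 0), pool now (8, 7)


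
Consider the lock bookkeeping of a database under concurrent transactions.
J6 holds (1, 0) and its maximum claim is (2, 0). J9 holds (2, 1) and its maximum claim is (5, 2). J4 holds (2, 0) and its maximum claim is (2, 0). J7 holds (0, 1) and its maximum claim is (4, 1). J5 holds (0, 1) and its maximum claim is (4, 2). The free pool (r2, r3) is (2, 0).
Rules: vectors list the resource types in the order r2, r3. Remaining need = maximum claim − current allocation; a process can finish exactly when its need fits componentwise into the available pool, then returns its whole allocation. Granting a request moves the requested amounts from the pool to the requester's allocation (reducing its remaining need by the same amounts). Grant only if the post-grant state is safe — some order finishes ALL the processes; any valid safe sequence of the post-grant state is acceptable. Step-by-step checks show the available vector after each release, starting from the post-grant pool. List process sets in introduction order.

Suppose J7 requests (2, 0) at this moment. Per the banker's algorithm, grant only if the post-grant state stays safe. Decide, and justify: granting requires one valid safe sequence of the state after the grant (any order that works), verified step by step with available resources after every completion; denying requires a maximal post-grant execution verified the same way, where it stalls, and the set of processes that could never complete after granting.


GRANT — the state after the grant stays safe, e.g. via J4, J7, J9, J5, J6.
Key observation: after the grant the pool drops to (0, 0), which still lets J4 finish first and unwind the rest.
Step-by-step check of the post-grant state:
  pool = (0, 0)
  J4 needs (0, 0) <= (0, 0) -> finishes; pool += (2, 0) = (2, 0)
  J7 needs (2, 0) <= (2, 0) -> finishes; pool += (2, 1) = (4, 1)
  J9 needs (3, 1) <= (4, 1) -> finishes; pool += (2, 1) = (6, 2)
  J5 needs (4, 1) <= (6, 2) -> finishes; pool += (0, 1) = (6, 3)
  J6 needs (1, 0) <= (6, 3) -> finishes; pool += (1, 0) = (7, 3)


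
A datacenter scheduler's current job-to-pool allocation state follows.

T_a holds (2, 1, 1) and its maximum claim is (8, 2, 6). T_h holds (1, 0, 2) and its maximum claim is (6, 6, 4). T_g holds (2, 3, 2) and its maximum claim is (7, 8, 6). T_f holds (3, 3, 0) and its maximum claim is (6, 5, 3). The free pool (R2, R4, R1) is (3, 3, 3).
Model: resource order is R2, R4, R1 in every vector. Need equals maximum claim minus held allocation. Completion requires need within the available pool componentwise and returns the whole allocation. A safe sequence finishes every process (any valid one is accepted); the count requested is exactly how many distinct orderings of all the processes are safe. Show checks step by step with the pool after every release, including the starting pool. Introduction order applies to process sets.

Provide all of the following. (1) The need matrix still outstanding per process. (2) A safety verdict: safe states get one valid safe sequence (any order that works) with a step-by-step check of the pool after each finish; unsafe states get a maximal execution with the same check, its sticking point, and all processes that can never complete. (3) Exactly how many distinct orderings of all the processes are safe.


(1) Outstanding need per process (order R2, R4, R1):
  T_a: (6, 1, 5)
  T_h: (5, 6, 2)
  T_g: (5, 5, 4)
  T_f: (3, 2, 3)
(2) SAFE, for example via the order T_f, T_h, T_g, T_a.
Key observation: at T_f the run first touches a limit — (3, 2, 3) against (3, 3, 3), exact on a resource it actually requests.
Step-by-step check:
  pool = (3, 3, 3)
  T_f: need (3, 2, 3) fits (3, 3, 3); releases (3, 3, 0), pool now (6, 6, 3)
  T_h: need (5, 6, 2) fits (6, 6, 3); releases (1, 0, 2), pool now (7, 6, 5)
  T_g: need (5, 5, 4) fits (7, 6, 5); releases (2, 3, 2), pool now (9, 9, 7)
  T_a: need (6, 1, 5) fits (9, 9, 7); releases (2, 1, 1), pool now (11, 10, 8)
(3) The exact count: 2 of the possible complete orderings are safe sequences.
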